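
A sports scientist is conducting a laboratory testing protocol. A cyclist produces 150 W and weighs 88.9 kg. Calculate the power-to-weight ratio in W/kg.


P/W = power / mass
= 150 / 88.9
= 1.687 W/kg

1.687 W/kg


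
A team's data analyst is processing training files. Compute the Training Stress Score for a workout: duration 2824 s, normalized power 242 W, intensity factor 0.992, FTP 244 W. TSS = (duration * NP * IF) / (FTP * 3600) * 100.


Product = 2824 * 242 * 0.992 = 677940.736
Base = 244 * 3600 = 878400
TSS = 677940.736 / 878400 * 100 = 77.18

77.18 TSS


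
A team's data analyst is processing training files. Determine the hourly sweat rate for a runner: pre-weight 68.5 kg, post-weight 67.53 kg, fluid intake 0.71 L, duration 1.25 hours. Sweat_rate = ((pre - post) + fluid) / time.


Mass lost = 68.5 - 67.53 = 0.97 kg
Add fluid consumed: 0.97 + 0.71 = 1.68 L total sweat
Sweat rate = 1.68 / 1.25 = 1.344 L/h

1.344 L/h


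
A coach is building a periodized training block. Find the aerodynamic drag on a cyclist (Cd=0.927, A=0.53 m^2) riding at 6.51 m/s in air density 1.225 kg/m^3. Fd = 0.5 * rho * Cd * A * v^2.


Fd = 0.5 * 1.225 * 0.927 * 0.53 * 6.51^2
= 0.5 * 1.225 * 0.927 * 0.53 * 42.3801
= 12.753 N

12.753 N


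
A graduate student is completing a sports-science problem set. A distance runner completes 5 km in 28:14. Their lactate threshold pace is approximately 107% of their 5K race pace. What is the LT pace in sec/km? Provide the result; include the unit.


Convert to seconds: 28 min 14 s = 1694 s
Pace per km = 1694 / 5 = 338.8 s/km
LT pace = 338.8 * 1.07 = 362.52 s/km

362.52 s/km


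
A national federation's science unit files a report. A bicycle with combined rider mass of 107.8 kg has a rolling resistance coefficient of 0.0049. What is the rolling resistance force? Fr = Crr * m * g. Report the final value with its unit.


Fr = 0.0049 * 107.8 * 9.81
= 0.52822 * 9.81
= 5.182 N

5.182 N


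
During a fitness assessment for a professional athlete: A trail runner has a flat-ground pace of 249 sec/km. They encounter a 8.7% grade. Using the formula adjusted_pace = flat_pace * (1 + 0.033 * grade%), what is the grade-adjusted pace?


Grade factor = 1 + 0.033 * 8.7 = 1.2871
Adjusted = 249 * 1.2871 = 320.49 sec/km

320.49 s/km


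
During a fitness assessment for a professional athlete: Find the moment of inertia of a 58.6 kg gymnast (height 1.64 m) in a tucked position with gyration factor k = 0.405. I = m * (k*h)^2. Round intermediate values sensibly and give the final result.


Radius of gyration = 0.405 * 1.64 = 0.6642 m
I = 58.6 * 0.6642^2
= 58.6 * 0.441162
= 25.852 kg*m^2

25.852 kg*m^2


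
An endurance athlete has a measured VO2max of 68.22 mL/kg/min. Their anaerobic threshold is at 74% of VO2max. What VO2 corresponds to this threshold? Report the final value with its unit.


Anaerobic threshold VO2 = VO2max * 74%
= 68.22 * 0.74
= 50.48 mL/kg/min

50.48 mL/kg/min


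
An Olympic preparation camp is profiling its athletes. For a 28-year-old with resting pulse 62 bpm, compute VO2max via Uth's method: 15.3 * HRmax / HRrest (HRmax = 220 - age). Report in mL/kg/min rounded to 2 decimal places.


Step 1: HRmax = 220 - 28 = 192 bpm
Step 2: Ratio = 192 / 62 = 3.0968
Step 3: VO2max = 15.3 * 3.0968 = 47.38 mL/kg/min

47.38 mL/kg/min


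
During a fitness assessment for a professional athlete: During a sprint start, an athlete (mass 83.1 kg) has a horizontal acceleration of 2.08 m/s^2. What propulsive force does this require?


Propulsive force = mass * acceleration
= 83.1 kg * 2.08 m/s^2
= 172.85 N

172.85 N


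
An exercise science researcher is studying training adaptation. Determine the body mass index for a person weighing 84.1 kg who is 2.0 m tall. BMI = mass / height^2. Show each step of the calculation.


BMI = mass / height^2
= 84.1 / 2.0^2
= 84.1 / 4.0
= 21.03 kg/m^2

21.03 kg/m^2


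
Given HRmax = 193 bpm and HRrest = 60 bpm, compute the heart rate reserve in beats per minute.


Heart rate reserve = maximum HR minus resting HR
HRR = 193 - 60 = 133 bpm

133 bpm


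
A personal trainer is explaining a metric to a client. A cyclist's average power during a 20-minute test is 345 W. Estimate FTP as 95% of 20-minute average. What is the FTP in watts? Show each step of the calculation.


FTP = 20-min power * 0.95
= 345 * 0.95
= 327.75 W

327.75 W


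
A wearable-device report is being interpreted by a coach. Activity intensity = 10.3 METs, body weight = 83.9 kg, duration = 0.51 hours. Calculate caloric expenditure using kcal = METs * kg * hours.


kcal = 10.3 * 83.9 * 0.51
= 864.17 * 0.51
= 440.73 kcal

440.73 kcal


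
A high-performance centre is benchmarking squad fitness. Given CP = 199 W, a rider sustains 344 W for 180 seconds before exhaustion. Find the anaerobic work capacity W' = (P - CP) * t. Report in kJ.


Excess power = 344 - 199 = 145 W
Work above CP = 145 * 180 = 26100 J
W' = 26.1 kJ

26.1 kJ


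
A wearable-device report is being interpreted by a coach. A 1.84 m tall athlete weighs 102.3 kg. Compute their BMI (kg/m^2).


height^2 = 3.3856 m^2
BMI = 102.3 / 3.3856 = 30.22 kg/m^2

30.22 kg/m^2


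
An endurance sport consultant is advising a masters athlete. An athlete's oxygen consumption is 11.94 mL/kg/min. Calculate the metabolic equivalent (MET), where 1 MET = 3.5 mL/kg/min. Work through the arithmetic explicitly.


MET = VO2 / 3.5
= 11.94 / 3.5
= 3.41 METs

3.41 METs


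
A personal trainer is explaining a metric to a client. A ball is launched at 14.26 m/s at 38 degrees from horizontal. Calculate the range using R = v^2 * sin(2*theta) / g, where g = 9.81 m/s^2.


sin(2 * 38) = sin(76) = 0.970296
v^2 = 14.26^2 = 203.3476
R = 203.3476 * 0.970296 / 9.81
= 20.113 m

20.113 m


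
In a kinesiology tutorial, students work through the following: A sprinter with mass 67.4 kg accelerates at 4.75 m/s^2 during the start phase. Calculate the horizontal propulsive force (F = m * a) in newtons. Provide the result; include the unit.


F = m * a
= 67.4 * 4.75
= 320.15 N

320.15 N


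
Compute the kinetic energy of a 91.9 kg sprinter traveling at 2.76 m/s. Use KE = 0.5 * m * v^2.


Velocity squared = 7.6176
KE = 0.5 * 91.9 * 7.6176 = 350.03 J

350.03 J


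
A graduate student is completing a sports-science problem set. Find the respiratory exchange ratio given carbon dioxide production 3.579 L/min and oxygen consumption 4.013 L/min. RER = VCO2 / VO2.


VCO2 = 3.579 L/min
VO2 = 4.013 L/min
RER = 3.579 / 4.013 = 0.8919

0.8919


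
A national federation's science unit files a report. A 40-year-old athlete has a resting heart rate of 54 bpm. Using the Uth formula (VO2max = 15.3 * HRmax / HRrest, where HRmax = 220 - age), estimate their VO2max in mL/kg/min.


HRmax = 220 - 40 = 180 bpm
Ratio = HRmax / HRrest = 180 / 54 = 3.3333
VO2max = 15.3 * 3.3333 = 51.0 mL/kg/min

51.0 mL/kg/min


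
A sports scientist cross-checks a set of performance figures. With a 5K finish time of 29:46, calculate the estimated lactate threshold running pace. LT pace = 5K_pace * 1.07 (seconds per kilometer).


Race duration = 1786 s for 5 km
Average pace = 1786 / 5 = 357.2 s/km
LT pace = 357.2 * 1.07
= 382.2 s/km

382.2 s/km


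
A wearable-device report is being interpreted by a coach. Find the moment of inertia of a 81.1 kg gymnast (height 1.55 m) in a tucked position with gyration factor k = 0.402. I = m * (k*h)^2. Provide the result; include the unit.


Radius of gyration = 0.402 * 1.55 = 0.6231 m
I = 81.1 * 0.6231^2
= 81.1 * 0.388254
= 31.487 kg*m^2

31.487 kg*m^2


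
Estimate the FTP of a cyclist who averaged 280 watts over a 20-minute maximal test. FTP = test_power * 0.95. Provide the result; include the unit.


FTP = 280 * 0.95 = 266.0 W

266.0 W


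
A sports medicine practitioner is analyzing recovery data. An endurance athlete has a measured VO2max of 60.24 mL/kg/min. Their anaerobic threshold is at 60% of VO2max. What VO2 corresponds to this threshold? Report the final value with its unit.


Anaerobic threshold VO2 = VO2max * 60%
= 60.24 * 0.6
= 36.14 mL/kg/min

36.14 mL/kg/min


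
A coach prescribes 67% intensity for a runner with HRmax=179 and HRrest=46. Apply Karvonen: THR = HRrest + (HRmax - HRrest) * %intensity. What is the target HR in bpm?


Heart rate reserve = 179 - 46 = 133
Intensity fraction = 67 / 100 = 0.67
THR = 46 + 133 * 0.67 = 135.11 bpm

135.11 bpm


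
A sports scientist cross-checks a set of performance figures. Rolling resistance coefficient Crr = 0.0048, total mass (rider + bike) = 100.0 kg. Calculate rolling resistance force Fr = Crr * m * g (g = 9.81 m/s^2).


Fr = Crr * m * g
= 0.0048 * 100.0 * 9.81
= 4.709 N

4.709 N


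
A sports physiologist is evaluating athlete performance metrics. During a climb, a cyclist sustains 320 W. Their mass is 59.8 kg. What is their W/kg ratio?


Power-to-weight = 320 W / 59.8 kg
= 5.351 W/kg

5.351 W/kg


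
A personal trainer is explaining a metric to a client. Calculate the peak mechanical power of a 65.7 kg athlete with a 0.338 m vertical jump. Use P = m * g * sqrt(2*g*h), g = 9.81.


First, sqrt(2gh) = sqrt(2 * 9.81 * 0.338)
= sqrt(6.63156) = 2.575182 m/s
Power = 65.7 * 9.81 * 2.575182 = 1659.75 W

1659.75 W


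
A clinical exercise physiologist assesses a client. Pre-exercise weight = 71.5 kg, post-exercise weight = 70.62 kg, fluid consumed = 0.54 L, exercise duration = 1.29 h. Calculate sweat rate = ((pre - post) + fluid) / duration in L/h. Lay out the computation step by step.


Weight loss = 71.5 - 70.62 = 0.88 kg (approx L)
Total sweat = 0.88 + 0.54 = 1.42 L
Sweat rate = 1.42 / 1.29 = 1.101 L/h

1.101 L/h


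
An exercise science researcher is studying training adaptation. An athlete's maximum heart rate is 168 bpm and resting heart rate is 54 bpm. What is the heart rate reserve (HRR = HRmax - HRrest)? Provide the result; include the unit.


HRR = HRmax - HRrest
= 168 - 54
= 114 bpm

114 bpm


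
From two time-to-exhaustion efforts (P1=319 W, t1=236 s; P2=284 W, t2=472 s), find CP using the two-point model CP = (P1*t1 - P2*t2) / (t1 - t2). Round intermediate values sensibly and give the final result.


Work in trial 1 = 75284 J
Work in trial 2 = 134048 J
Delta work = -58764 J
Delta time = -236 s
CP = -58764 / -236 = 249.0 W

249.0 W


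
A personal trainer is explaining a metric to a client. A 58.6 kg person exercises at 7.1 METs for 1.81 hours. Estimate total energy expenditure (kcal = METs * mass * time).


Energy = METs * mass(kg) * time(h)
= 7.1 * 58.6 * 1.81
= 753.07 kcal

753.07 kcal


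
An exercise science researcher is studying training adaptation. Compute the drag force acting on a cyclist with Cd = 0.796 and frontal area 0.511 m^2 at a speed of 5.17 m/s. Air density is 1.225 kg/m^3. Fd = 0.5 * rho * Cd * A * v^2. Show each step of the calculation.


Step 1: v^2 = 26.7289
Step 2: Fd = 0.5 * 1.225 * 0.796 * 0.511 * 26.7289
= 6.659 N

6.659 N


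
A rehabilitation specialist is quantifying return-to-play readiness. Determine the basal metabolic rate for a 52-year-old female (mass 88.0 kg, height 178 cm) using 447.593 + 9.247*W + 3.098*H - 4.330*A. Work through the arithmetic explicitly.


BMR = 447.593 + 9.247*88.0 + 3.098*178 - 4.330*52
= 1587.61 kcal/day

1587.61 kcal/day


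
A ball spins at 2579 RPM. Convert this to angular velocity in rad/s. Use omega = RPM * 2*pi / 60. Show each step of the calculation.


omega = 2579 * 2 * pi / 60
= 2579 * 6.28318531 / 60
= 16204.335 / 60
= 270.072 rad/s

270.072 rad/s


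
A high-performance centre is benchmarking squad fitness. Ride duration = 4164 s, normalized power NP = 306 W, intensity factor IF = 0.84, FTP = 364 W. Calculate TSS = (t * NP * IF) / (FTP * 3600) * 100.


Numerator = 4164 * 306 * 0.84 = 1070314.56
Denominator = 364 * 3600 = 1310400
TSS = 1070314.56 / 1310400 * 100
= 81.68

81.68 TSS


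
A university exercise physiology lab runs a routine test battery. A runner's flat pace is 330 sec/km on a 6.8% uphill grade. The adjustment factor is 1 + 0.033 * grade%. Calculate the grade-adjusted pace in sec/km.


Factor = 1 + 0.033 * 6.8 = 1.2244
Adjusted pace = 330 * 1.2244
= 404.05 sec/km

404.05 s/km


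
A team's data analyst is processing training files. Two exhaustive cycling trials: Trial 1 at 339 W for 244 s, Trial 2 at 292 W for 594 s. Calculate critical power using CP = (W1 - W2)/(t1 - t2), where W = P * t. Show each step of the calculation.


W1 = 339 * 244 = 82716 J
W2 = 292 * 594 = 173448 J
CP = (82716 - 173448) / (244 - 594)
= -90732 / -350
= 259.23 W

259.23 W


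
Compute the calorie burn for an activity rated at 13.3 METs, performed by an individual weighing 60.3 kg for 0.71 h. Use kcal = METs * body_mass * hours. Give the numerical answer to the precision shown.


Product of METs and mass = 13.3 * 60.3 = 801.99
Total kcal = 801.99 * 0.71 = 569.41 kcal

569.41 kcal


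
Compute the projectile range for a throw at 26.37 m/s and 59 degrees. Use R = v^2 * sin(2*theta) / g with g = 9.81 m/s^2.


Two times the angle = 118 degrees
sin(118) = 0.882948
R = 695.3769 * 0.882948 / 9.81 = 62.587 m

62.587 m


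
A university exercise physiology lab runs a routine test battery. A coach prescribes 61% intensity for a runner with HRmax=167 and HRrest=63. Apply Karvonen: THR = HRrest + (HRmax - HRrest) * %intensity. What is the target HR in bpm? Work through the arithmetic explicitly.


Heart rate reserve = 167 - 63 = 104
Intensity fraction = 61 / 100 = 0.61
THR = 63 + 104 * 0.61 = 126.44 bpm

126.44 bpm


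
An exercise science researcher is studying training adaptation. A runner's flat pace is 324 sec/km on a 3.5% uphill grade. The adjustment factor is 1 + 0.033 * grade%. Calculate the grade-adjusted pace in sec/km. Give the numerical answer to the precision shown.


Factor = 1 + 0.033 * 3.5 = 1.1155
Adjusted pace = 324 * 1.1155
= 361.42 sec/km

361.42 s/km


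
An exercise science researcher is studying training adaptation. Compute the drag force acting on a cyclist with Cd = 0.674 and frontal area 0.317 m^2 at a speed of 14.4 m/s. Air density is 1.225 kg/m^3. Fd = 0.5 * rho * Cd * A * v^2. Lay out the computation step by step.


Step 1: v^2 = 207.36
Step 2: Fd = 0.5 * 1.225 * 0.674 * 0.317 * 207.36
= 27.136 N

27.136 N


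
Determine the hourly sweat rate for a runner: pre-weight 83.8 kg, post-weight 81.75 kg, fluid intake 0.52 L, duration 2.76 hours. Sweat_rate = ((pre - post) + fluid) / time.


Mass lost = 83.8 - 81.75 = 2.05 kg
Add fluid consumed: 2.05 + 0.52 = 2.57 L total sweat
Sweat rate = 2.57 / 2.76 = 0.931 L/h

0.931 L/h


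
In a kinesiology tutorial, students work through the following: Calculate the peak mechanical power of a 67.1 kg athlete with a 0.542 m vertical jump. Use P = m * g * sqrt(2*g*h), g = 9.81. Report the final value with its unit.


First, sqrt(2gh) = sqrt(2 * 9.81 * 0.542)
= sqrt(10.63404) = 3.260988 m/s
Power = 67.1 * 9.81 * 3.260988 = 2146.55 W

2146.55 W


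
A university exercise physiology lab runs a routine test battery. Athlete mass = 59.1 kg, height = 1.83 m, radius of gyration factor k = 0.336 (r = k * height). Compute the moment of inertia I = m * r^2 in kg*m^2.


r = k * height = 0.336 * 1.83 = 0.61488 m
r^2 = 0.61488^2 = 0.378077
I = 59.1 * 0.378077 = 22.344 kg*m^2

22.344 kg*m^2


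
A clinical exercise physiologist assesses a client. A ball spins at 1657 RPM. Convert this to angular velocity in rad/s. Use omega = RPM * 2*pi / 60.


omega = 1657 * 2 * pi / 60
= 1657 * 6.28318531 / 60
= 10411.238 / 60
= 173.521 rad/s

173.521 rad/s


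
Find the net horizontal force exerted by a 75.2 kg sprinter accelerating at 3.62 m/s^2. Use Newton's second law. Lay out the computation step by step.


Newton's second law: F = m * a
F = 75.2 * 3.62 = 272.22 N

272.22 N


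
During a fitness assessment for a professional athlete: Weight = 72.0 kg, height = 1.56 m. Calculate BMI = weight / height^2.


height^2 = 1.56^2 = 2.4336
BMI = 72.0 / 2.4336 = 29.59 kg/m^2

29.59 kg/m^2


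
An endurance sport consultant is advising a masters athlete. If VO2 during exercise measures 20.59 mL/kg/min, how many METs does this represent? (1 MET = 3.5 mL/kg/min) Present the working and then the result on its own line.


METs = VO2 / 3.5 = 20.59 / 3.5 = 5.88

5.88 METs


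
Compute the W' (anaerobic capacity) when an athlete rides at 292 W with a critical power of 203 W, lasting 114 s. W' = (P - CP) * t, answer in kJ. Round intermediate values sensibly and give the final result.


Above-CP power = 89 W
Duration = 114 s
W' = 89 * 114 = 10146 J
Convert: 10146 / 1000 = 10.146 kJ

10.146 kJ


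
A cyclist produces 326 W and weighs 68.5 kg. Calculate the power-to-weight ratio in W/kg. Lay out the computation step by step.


P/W = power / mass
= 326 / 68.5
= 4.759 W/kg

4.759 W/kg


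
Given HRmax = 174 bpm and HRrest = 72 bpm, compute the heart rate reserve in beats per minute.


Heart rate reserve = maximum HR minus resting HR
HRR = 174 - 72 = 102 bpm

102 bpm


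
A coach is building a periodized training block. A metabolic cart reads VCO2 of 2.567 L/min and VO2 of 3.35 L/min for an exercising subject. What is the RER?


RER = VCO2 / VO2 = 2.567 / 3.35 = 0.7663

0.7663


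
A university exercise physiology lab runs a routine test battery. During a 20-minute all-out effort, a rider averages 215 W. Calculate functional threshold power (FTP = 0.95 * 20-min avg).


FTP = 0.95 * 215
= 204.25 W

204.25 W


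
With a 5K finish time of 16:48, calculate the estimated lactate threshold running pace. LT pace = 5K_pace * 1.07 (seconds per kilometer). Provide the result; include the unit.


Race duration = 1008 s for 5 km
Average pace = 1008 / 5 = 201.6 s/km
LT pace = 201.6 * 1.07
= 215.71 s/km

215.71 s/km


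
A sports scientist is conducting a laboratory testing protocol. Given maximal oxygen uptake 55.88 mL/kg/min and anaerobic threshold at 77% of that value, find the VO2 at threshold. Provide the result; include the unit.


Percentage as decimal = 0.77
VO2 at AT = 55.88 * 0.77 = 43.03 mL/kg/min

43.03 mL/kg/min


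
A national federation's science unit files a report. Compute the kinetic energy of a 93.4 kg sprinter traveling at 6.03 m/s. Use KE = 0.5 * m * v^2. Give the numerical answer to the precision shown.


Velocity squared = 36.3609
KE = 0.5 * 93.4 * 36.3609 = 1698.05 J

1698.05 J


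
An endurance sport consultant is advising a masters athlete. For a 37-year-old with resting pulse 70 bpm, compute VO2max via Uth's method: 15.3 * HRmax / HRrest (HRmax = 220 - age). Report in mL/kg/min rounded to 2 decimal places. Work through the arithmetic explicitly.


Step 1: HRmax = 220 - 37 = 183 bpm
Step 2: Ratio = 183 / 70 = 2.6143
Step 3: VO2max = 15.3 * 2.6143 = 40.0 mL/kg/min

40.0 mL/kg/min


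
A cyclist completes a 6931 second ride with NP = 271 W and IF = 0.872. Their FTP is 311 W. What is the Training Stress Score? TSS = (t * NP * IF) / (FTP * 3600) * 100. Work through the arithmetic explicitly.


t * NP * IF = 6931 * 271 * 0.872 = 1637878.472
FTP * 3600 = 1119600
TSS = (1637878.472 / 1119600) * 100 = 146.29

146.29 TSS


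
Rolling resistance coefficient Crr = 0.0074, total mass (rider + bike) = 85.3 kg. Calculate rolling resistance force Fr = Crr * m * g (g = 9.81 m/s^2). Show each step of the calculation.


Fr = Crr * m * g
= 0.0074 * 85.3 * 9.81
= 6.192 N

6.192 N


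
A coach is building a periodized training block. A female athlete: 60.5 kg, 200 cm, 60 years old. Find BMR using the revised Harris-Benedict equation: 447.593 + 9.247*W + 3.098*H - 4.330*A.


Intercept = 447.593
Weight contribution = 9.247 * 60.5 = 559.4435
Height contribution = 3.098 * 200 = 619.6
Age contribution = 4.33 * 60 = 259.8
BMR = 447.593 + 559.4435 + 619.6 - 259.8
= 1366.84 kcal/day

1366.84 kcal/day


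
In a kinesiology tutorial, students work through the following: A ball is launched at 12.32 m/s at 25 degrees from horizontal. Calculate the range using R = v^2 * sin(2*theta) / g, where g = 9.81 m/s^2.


sin(2 * 25) = sin(50) = 0.766044
v^2 = 12.32^2 = 151.7824
R = 151.7824 * 0.766044 / 9.81
= 11.852 m

11.852 m


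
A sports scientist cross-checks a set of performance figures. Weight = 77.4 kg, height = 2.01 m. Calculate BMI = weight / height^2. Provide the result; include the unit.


height^2 = 2.01^2 = 4.0401
BMI = 77.4 / 4.0401 = 19.16 kg/m^2

19.16 kg/m^2


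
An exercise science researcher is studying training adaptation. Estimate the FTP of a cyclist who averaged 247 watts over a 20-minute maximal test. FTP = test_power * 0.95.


FTP = 247 * 0.95 = 234.65 W

234.65 W


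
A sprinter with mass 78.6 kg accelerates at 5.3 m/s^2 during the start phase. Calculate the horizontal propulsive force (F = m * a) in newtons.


F = m * a
= 78.6 * 5.3
= 416.58 N

416.58 N


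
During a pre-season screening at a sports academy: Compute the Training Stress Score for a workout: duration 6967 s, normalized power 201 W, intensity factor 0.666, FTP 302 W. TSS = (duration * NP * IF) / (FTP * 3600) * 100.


Product = 6967 * 201 * 0.666 = 932644.422
Base = 302 * 3600 = 1087200
TSS = 932644.422 / 1087200 * 100 = 85.78

85.78 TSS


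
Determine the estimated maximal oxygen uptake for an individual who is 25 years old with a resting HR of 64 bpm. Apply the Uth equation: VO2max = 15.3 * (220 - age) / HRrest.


HRmax = 220 - 25 = 195
VO2max = 15.3 * (195 / 64)
= 15.3 * 3.0469
= 46.62 mL/kg/min

46.62 mL/kg/min


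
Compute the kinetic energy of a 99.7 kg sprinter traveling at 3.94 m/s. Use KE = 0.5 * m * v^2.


Velocity squared = 15.5236
KE = 0.5 * 99.7 * 15.5236 = 773.85 J

773.85 J


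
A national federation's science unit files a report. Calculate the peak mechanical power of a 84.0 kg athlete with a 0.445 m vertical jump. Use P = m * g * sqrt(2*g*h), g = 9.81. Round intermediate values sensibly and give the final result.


First, sqrt(2gh) = sqrt(2 * 9.81 * 0.445)
= sqrt(8.7309) = 2.95481 m/s
Power = 84.0 * 9.81 * 2.95481 = 2434.88 W

2434.88 W


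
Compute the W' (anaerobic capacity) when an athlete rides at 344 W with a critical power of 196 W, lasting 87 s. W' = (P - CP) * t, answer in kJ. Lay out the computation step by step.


Above-CP power = 148 W
Duration = 87 s
W' = 148 * 87 = 12876 J
Convert: 12876 / 1000 = 12.876 kJ

12.876 kJ


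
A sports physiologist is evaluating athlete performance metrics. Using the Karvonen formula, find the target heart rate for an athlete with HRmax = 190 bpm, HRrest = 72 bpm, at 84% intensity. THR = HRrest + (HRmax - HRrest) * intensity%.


HRR = 190 - 72 = 118
THR = 72 + 118 * 0.84
= 72 + 99.12
= 171.12 bpm

171.12 bpm


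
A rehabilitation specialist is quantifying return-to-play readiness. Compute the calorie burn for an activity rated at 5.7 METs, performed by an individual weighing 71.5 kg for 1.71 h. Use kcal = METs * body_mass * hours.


Product of METs and mass = 5.7 * 71.5 = 407.55
Total kcal = 407.55 * 1.71 = 696.91 kcal

696.91 kcal


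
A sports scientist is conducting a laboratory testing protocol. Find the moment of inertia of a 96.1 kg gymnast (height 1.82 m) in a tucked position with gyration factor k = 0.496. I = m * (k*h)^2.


Radius of gyration = 0.496 * 1.82 = 0.90272 m
I = 96.1 * 0.90272^2
= 96.1 * 0.814903
= 78.312 kg*m^2

78.312 kg*m^2


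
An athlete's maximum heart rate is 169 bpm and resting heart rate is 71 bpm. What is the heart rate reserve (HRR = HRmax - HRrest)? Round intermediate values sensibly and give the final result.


HRR = HRmax - HRrest
= 169 - 71
= 98 bpm

98 bpm


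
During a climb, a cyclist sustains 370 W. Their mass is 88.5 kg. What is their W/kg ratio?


Power-to-weight = 370 W / 88.5 kg
= 4.181 W/kg

4.181 W/kg


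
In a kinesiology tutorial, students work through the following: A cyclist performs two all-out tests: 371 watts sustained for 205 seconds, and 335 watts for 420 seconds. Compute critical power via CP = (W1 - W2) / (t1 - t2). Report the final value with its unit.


W1 = P1 * t1 = 371 * 205 = 76055 J
W2 = P2 * t2 = 335 * 420 = 140700 J
CP = (76055 - 140700) / (205 - 420)
= 300.67 W

300.67 W


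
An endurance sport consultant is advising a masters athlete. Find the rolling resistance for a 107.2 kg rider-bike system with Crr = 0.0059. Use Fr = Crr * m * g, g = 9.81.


m * g = 107.2 * 9.81 = 1051.632 N
Fr = 0.0059 * 1051.632 = 6.205 N

6.205 N


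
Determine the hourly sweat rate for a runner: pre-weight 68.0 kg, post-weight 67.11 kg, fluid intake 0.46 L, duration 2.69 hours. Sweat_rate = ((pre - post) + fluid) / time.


Mass lost = 68.0 - 67.11 = 0.89 kg
Add fluid consumed: 0.89 + 0.46 = 1.35 L total sweat
Sweat rate = 1.35 / 2.69 = 0.502 L/h

0.502 L/h


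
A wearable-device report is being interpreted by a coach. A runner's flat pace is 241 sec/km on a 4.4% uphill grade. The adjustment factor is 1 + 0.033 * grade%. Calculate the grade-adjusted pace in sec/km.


Factor = 1 + 0.033 * 4.4 = 1.1452
Adjusted pace = 241 * 1.1452
= 275.99 sec/km

275.99 s/km


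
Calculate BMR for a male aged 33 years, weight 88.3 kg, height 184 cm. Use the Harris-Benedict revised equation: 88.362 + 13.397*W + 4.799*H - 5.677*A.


Substituting values:
W term = 13.397 * 88.3 = 1182.9551
H term = 4.799 * 184 = 883.016
A term = 5.677 * 33 = 187.341
BMR = 1966.99 kcal/day

1966.99 kcal/day


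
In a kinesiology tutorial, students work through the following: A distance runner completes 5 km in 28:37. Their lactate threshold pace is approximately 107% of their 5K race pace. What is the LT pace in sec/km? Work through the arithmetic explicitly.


Convert to seconds: 28 min 37 s = 1717 s
Pace per km = 1717 / 5 = 343.4 s/km
LT pace = 343.4 * 1.07 = 367.44 s/km

367.44 s/km


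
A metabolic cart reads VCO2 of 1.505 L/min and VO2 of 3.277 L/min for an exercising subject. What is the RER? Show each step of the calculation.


RER = VCO2 / VO2 = 1.505 / 3.277 = 0.4593

0.4593


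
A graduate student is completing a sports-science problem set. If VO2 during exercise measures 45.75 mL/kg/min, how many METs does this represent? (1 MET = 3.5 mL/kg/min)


METs = VO2 / 3.5 = 45.75 / 3.5 = 13.07

13.07 METs


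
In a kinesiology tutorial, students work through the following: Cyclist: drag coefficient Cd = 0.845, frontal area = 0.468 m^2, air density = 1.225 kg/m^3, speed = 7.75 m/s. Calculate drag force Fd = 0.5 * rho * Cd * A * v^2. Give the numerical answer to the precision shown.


v^2 = 7.75^2 = 60.0625
Fd = 0.5 * 1.225 * 0.845 * 0.468 * 60.0625
= 14.548 N

14.548 N


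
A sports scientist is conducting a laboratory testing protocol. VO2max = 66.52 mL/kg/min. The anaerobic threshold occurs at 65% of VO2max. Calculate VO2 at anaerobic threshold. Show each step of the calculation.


AT fraction = 65 / 100 = 0.65
AT VO2 = 66.52 * 0.65
= 43.24 mL/kg/min

43.24 mL/kg/min


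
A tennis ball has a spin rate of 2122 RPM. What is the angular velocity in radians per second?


Convert RPM to rad/s: multiply by 2*pi and divide by 60
omega = 2122 * 2 * pi / 60
= 222.215 rad/s

222.215 rad/s


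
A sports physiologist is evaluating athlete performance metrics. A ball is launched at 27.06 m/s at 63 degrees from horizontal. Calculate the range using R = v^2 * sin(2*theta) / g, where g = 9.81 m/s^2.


sin(2 * 63) = sin(126) = 0.809017
v^2 = 27.06^2 = 732.2436
R = 732.2436 * 0.809017 / 9.81
= 60.387 m

60.387 m


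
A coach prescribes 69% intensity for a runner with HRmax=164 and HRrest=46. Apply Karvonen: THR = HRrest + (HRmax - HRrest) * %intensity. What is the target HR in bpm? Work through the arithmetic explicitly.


Heart rate reserve = 164 - 46 = 118
Intensity fraction = 69 / 100 = 0.69
THR = 46 + 118 * 0.69 = 127.42 bpm

127.42 bpm


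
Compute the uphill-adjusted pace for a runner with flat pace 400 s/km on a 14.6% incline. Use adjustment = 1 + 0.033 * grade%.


Adjustment factor = 1 + 0.033 * 14.6 = 1.4818
Grade-adjusted pace = 400 * 1.4818 = 592.72 s/km

592.72 s/km


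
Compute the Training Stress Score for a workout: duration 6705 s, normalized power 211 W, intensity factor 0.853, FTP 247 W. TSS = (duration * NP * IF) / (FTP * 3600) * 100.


Product = 6705 * 211 * 0.853 = 1206786.015
Base = 247 * 3600 = 889200
TSS = 1206786.015 / 889200 * 100 = 135.72

135.72 TSS


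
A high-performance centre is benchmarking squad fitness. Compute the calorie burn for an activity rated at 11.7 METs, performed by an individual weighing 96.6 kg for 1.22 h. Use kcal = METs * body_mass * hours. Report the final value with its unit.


Product of METs and mass = 11.7 * 96.6 = 1130.22
Total kcal = 1130.22 * 1.22 = 1378.87 kcal

1378.87 kcal


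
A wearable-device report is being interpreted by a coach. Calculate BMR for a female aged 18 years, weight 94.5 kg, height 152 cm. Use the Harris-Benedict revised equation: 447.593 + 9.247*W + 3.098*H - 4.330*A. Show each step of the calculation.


Substituting values:
W term = 9.247 * 94.5 = 873.8415
H term = 3.098 * 152 = 470.896
A term = 4.330 * 18 = 77.94
BMR = 1714.39 kcal/day

1714.39 kcal/day


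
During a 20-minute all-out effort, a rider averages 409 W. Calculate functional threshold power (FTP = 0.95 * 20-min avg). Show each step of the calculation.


FTP = 0.95 * 409
= 388.55 W

388.55 W


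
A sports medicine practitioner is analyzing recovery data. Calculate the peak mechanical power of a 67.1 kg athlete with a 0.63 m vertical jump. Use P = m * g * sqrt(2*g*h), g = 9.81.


First, sqrt(2gh) = sqrt(2 * 9.81 * 0.63)
= sqrt(12.3606) = 3.515764 m/s
Power = 67.1 * 9.81 * 3.515764 = 2314.26 W

2314.26 W


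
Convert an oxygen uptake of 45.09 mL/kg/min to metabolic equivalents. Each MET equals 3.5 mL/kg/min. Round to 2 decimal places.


One MET = 3.5 mL/kg/min
Number of METs = 45.09 / 3.5
= 12.88 METs

12.88 METs


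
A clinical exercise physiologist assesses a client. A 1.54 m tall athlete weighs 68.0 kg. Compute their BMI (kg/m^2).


height^2 = 2.3716 m^2
BMI = 68.0 / 2.3716 = 28.67 kg/m^2

28.67 kg/m^2


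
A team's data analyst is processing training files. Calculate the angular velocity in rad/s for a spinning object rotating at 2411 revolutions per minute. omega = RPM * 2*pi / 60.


omega = RPM * 2*pi / 60
= 2411 * 6.28318531 / 60
= 252.479 rad/s

252.479 rad/s


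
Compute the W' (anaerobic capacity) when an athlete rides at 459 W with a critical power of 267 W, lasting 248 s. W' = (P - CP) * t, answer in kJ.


Above-CP power = 192 W
Duration = 248 s
W' = 192 * 248 = 47616 J
Convert: 47616 / 1000 = 47.616 kJ

47.616 kJ


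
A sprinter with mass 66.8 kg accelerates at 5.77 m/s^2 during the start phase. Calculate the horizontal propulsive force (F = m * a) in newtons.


F = m * a
= 66.8 * 5.77
= 385.44 N

385.44 N


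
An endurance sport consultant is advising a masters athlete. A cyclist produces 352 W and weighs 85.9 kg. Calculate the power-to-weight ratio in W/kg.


P/W = power / mass
= 352 / 85.9
= 4.098 W/kg

4.098 W/kg


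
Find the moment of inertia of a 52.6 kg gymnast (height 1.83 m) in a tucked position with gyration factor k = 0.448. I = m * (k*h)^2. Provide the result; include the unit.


Radius of gyration = 0.448 * 1.83 = 0.81984 m
I = 52.6 * 0.81984^2
= 52.6 * 0.672138
= 35.354 kg*m^2

35.354 kg*m^2


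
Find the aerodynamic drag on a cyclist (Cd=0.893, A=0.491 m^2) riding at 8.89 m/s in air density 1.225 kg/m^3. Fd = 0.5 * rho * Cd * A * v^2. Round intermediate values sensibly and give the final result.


Fd = 0.5 * 1.225 * 0.893 * 0.491 * 8.89^2
= 0.5 * 1.225 * 0.893 * 0.491 * 79.0321
= 21.225 N

21.225 N


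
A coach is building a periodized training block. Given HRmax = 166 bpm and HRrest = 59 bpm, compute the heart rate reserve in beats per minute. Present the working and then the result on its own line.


Heart rate reserve = maximum HR minus resting HR
HRR = 166 - 59 = 107 bpm

107 bpm


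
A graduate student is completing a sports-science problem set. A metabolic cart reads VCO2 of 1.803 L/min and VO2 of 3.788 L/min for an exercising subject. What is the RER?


RER = VCO2 / VO2 = 1.803 / 3.788 = 0.476

0.476


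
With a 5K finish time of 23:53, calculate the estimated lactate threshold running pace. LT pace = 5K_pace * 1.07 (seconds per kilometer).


Race duration = 1433 s for 5 km
Average pace = 1433 / 5 = 286.6 s/km
LT pace = 286.6 * 1.07
= 306.66 s/km

306.66 s/km


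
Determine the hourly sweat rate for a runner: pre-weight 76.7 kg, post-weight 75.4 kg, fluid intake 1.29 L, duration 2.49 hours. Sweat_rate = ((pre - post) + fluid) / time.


Mass lost = 76.7 - 75.4 = 1.3 kg
Add fluid consumed: 1.3 + 1.29 = 2.59 L total sweat
Sweat rate = 2.59 / 2.49 = 1.04 L/h

1.04 L/h


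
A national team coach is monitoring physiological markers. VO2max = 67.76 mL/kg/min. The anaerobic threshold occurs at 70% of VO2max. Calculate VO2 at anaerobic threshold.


AT fraction = 70 / 100 = 0.7
AT VO2 = 67.76 * 0.7
= 47.43 mL/kg/min

47.43 mL/kg/min


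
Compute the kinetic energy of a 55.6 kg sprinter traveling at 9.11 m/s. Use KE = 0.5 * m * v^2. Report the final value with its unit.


Velocity squared = 82.9921
KE = 0.5 * 55.6 * 82.9921 = 2307.18 J

2307.18 J


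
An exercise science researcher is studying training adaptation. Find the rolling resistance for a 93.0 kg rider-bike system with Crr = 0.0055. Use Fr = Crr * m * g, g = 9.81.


m * g = 93.0 * 9.81 = 912.33 N
Fr = 0.0055 * 912.33 = 5.018 N

5.018 N


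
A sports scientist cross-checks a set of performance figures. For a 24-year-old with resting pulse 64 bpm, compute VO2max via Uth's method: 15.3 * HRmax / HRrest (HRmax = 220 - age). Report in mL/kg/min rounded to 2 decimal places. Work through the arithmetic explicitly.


Step 1: HRmax = 220 - 24 = 196 bpm
Step 2: Ratio = 196 / 64 = 3.0625
Step 3: VO2max = 15.3 * 3.0625 = 46.86 mL/kg/min

46.86 mL/kg/min


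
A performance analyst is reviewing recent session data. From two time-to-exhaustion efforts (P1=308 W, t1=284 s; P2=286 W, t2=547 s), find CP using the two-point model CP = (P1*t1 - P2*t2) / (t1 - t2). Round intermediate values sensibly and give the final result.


Work in trial 1 = 87472 J
Work in trial 2 = 156442 J
Delta work = -68970 J
Delta time = -263 s
CP = -68970 / -263 = 262.24 W

262.24 W


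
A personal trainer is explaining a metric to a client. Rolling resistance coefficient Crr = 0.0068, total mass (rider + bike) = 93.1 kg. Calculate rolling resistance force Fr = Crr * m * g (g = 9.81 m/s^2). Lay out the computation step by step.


Fr = Crr * m * g
= 0.0068 * 93.1 * 9.81
= 6.211 N

6.211 N


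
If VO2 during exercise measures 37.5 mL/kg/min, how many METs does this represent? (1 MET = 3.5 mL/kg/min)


METs = VO2 / 3.5 = 37.5 / 3.5 = 10.71

10.71 METs


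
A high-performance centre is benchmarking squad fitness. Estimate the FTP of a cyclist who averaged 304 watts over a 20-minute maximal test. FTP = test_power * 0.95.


FTP = 304 * 0.95 = 288.8 W

288.8 W


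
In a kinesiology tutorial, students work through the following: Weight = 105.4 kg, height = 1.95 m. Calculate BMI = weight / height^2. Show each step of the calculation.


height^2 = 1.95^2 = 3.8025
BMI = 105.4 / 3.8025 = 27.72 kg/m^2

27.72 kg/m^2


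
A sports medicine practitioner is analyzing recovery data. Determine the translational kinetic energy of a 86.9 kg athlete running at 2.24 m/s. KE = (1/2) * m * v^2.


KE = 0.5 * m * v^2
= 0.5 * 86.9 * 2.24^2
= 0.5 * 86.9 * 5.0176
= 218.01 J

218.01 J


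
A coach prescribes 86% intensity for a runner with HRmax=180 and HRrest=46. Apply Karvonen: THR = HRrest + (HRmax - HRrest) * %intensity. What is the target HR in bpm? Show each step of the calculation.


Heart rate reserve = 180 - 46 = 134
Intensity fraction = 86 / 100 = 0.86
THR = 46 + 134 * 0.86 = 161.24 bpm

161.24 bpm


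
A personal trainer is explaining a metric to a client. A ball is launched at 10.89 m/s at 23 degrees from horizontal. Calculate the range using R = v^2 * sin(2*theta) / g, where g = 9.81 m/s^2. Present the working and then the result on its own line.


sin(2 * 23) = sin(46) = 0.71934
v^2 = 10.89^2 = 118.5921
R = 118.5921 * 0.71934 / 9.81
= 8.696 m

8.696 m


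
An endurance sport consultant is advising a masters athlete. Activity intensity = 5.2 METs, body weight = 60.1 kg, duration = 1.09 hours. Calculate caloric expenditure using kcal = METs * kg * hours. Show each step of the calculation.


kcal = 5.2 * 60.1 * 1.09
= 312.52 * 1.09
= 340.65 kcal

340.65 kcal


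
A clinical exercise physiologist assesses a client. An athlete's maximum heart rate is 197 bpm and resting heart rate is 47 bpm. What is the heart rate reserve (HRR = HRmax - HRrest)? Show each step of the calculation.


HRR = HRmax - HRrest
= 197 - 47
= 150 bpm

150 bpm


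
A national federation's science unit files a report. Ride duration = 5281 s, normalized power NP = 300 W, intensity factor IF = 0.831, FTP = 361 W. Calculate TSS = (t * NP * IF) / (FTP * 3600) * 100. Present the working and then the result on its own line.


Numerator = 5281 * 300 * 0.831 = 1316553.3
Denominator = 361 * 3600 = 1299600
TSS = 1316553.3 / 1299600 * 100
= 101.3

101.3 TSS


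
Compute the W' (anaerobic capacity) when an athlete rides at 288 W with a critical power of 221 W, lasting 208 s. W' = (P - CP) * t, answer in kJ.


Above-CP power = 67 W
Duration = 208 s
W' = 67 * 208 = 13936 J
Convert: 13936 / 1000 = 13.936 kJ

13.936 kJ


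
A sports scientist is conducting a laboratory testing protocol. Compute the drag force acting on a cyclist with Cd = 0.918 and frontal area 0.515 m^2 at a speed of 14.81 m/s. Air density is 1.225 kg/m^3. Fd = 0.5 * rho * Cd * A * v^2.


Step 1: v^2 = 219.3361
Step 2: Fd = 0.5 * 1.225 * 0.918 * 0.515 * 219.3361
= 63.514 N

63.514 N


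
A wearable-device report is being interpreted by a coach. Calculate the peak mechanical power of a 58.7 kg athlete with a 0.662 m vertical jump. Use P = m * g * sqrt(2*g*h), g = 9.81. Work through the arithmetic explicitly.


First, sqrt(2gh) = sqrt(2 * 9.81 * 0.662)
= sqrt(12.98844) = 3.603948 m/s
Power = 58.7 * 9.81 * 3.603948 = 2075.32 W

2075.32 W


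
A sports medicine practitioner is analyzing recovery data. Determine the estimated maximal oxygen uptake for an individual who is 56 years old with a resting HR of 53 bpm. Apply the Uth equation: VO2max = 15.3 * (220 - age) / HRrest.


HRmax = 220 - 56 = 164
VO2max = 15.3 * (164 / 53)
= 15.3 * 3.0943
= 47.34 mL/kg/min

47.34 mL/kg/min


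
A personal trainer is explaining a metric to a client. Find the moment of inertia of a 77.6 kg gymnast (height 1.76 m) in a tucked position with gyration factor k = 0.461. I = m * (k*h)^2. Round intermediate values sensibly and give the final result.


Radius of gyration = 0.461 * 1.76 = 0.81136 m
I = 77.6 * 0.81136^2
= 77.6 * 0.658305
= 51.084 kg*m^2

51.084 kg*m^2


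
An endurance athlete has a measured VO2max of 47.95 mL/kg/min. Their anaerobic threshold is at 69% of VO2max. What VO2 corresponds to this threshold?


Anaerobic threshold VO2 = VO2max * 69%
= 47.95 * 0.69
= 33.09 mL/kg/min

33.09 mL/kg/min


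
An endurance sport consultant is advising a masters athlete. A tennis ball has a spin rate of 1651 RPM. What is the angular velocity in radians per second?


Convert RPM to rad/s: multiply by 2*pi and divide by 60
omega = 1651 * 2 * pi / 60
= 172.892 rad/s

172.892 rad/s


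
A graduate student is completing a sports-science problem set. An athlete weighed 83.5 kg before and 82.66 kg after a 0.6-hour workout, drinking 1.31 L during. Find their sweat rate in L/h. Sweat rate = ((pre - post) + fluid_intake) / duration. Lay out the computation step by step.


Body mass change = 0.84 kg
Total sweat loss = 0.84 + 1.31 = 2.15 L
Rate = 2.15 / 0.6 = 3.583 L/h

3.583 L/h
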